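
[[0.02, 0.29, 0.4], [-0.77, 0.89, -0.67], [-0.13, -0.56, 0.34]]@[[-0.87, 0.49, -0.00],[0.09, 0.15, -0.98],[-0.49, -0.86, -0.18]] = [[-0.19, -0.29, -0.36], [1.08, 0.33, -0.75], [-0.10, -0.44, 0.49]]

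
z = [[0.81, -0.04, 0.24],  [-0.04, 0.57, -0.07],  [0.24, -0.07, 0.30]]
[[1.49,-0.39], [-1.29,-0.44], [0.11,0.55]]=z @ [[2.33,-1.33], [-2.35,-0.53], [-2.05,2.76]]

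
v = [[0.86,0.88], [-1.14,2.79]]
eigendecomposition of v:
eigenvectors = [[(-0.64+0.18j), (-0.64-0.18j)], [(-0.75+0j), -0.75-0.00j]]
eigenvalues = [(1.83+0.27j), (1.83-0.27j)]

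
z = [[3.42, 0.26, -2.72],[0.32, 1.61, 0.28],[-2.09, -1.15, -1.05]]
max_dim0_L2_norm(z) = 4.02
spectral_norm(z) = 4.56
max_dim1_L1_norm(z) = 6.4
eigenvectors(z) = [[0.93, 0.45, -0.33], [0.07, -0.11, 0.93], [-0.36, 0.89, -0.15]]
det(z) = -12.90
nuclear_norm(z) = 8.25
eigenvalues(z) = [4.5, -1.97, 1.45]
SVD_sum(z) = [[3.7, 0.72, -2.06],[0.35, 0.07, -0.20],[-1.28, -0.25, 0.71]] + [[-0.23, -0.54, -0.61], [0.36, 0.84, 0.95], [-0.57, -1.32, -1.49]] + [[-0.04, 0.08, -0.05], [-0.40, 0.7, -0.47], [-0.24, 0.42, -0.28]]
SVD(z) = [[-0.94, -0.32, -0.09], [-0.09, 0.51, -0.86], [0.33, -0.8, -0.51]] @ diag([4.563369480132929, 2.591247075360959, 1.0906409043423118]) @ [[-0.86, -0.17, 0.48],[0.28, 0.64, 0.72],[0.43, -0.75, 0.50]]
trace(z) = 3.98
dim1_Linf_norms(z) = [3.42, 1.61, 2.09]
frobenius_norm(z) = 5.36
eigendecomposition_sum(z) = [[3.73, 1.04, -1.78], [0.27, 0.08, -0.13], [-1.46, -0.41, 0.7]] + [[-0.32, -0.26, -0.87], [0.08, 0.06, 0.21], [-0.63, -0.5, -1.71]] + [[0.01, -0.52, -0.07], [-0.03, 1.47, 0.2], [0.00, -0.24, -0.03]]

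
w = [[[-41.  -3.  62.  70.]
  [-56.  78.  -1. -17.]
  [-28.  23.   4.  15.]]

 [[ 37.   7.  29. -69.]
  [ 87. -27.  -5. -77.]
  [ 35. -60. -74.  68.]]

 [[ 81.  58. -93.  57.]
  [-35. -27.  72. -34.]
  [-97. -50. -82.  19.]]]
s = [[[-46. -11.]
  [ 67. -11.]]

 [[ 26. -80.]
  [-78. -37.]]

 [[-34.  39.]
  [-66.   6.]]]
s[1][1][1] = -37.0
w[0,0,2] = 62.0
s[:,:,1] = [[-11.0, -11.0], [-80.0, -37.0], [39.0, 6.0]]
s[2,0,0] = -34.0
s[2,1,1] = 6.0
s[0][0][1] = -11.0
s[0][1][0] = 67.0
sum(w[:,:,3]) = 32.0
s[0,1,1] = -11.0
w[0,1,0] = -56.0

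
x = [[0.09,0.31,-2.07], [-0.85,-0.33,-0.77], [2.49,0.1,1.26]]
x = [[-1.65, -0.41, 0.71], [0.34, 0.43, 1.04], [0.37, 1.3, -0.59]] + [[1.74, 0.72, -2.78], [-1.19, -0.76, -1.81], [2.12, -1.2, 1.85]]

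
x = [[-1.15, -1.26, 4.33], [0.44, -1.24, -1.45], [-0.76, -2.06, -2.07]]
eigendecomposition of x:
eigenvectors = [[(0.91+0j), (0.91-0j), -0.71+0.00j], [-0.16-0.24j, -0.16+0.24j, (0.52+0j)], [(0.06+0.28j), 0.06-0.28j, (0.48+0j)]]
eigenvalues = [(-0.64+1.66j), (-0.64-1.66j), (-3.18+0j)]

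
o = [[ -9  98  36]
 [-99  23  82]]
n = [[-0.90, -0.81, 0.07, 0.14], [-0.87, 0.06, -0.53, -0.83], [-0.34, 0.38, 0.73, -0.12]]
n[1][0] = -0.869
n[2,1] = 0.378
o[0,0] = -9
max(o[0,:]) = 98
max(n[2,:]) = 0.731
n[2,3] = -0.121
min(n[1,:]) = -0.869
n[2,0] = -0.343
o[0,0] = -9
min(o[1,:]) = -99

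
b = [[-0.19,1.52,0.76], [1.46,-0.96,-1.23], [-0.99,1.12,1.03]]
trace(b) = -0.12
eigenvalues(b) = [-1.1, 0.99, -0.01]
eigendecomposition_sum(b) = [[-0.81,1.15,0.95], [0.91,-1.3,-1.08], [-0.86,1.22,1.01]] + [[0.62,  0.37,  -0.18], [0.55,  0.33,  -0.16], [-0.14,  -0.09,  0.04]] + [[0.00, -0.01, -0.01], [-0.0, 0.01, 0.01], [0.01, -0.01, -0.02]]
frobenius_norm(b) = 3.28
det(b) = 0.01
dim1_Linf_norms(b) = [1.52, 1.46, 1.12]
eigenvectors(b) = [[-0.54, 0.74, 0.46], [0.61, 0.66, -0.35], [-0.57, -0.17, 0.82]]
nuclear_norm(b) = 4.12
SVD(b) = [[-0.48, -0.83, -0.27], [0.66, -0.55, 0.51], [-0.58, 0.07, 0.81]] @ diag([3.13504386468867, 0.9783074180204916, 0.003816061320575067]) @ [[0.52,-0.64,-0.57], [-0.72,-0.68,0.11], [-0.46,0.35,-0.82]]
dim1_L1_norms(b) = [2.47, 3.65, 3.14]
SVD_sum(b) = [[-0.78, 0.96, 0.85], [1.07, -1.33, -1.17], [-0.94, 1.16, 1.03]] + [[0.59, 0.56, -0.09], [0.39, 0.37, -0.06], [-0.05, -0.04, 0.01]] + [[0.00, -0.00, 0.0], [-0.00, 0.0, -0.0], [-0.00, 0.0, -0.0]]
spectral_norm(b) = 3.14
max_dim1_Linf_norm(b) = 1.52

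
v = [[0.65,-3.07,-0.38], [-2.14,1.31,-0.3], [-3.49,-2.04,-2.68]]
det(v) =8.317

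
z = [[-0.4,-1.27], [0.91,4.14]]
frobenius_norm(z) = 4.44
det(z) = -0.50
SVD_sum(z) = [[-0.3, -1.29], [0.94, 4.13]] + [[-0.1,  0.02], [-0.03,  0.01]]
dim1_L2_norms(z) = [1.33, 4.24]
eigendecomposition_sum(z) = [[-0.14, -0.04], [0.03, 0.01]] + [[-0.26, -1.23], [0.88, 4.13]]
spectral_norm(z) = 4.44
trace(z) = 3.74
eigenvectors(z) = [[-0.98, 0.29], [0.21, -0.96]]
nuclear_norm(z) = 4.55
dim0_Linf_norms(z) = [0.91, 4.14]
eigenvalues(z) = [-0.13, 3.87]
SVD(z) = [[-0.30,0.95],[0.95,0.3]] @ diag([4.4416114630169075, 0.11263929863423429]) @ [[0.22, 0.97],[-0.97, 0.22]]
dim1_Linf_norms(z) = [1.27, 4.14]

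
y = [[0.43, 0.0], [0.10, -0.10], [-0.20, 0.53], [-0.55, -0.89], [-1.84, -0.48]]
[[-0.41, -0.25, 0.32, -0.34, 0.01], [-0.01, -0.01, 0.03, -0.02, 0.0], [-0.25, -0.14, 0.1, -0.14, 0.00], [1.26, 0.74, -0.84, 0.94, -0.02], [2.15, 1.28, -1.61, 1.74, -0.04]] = y @ [[-0.95, -0.57, 0.75, -0.8, 0.02], [-0.83, -0.48, 0.48, -0.56, 0.01]]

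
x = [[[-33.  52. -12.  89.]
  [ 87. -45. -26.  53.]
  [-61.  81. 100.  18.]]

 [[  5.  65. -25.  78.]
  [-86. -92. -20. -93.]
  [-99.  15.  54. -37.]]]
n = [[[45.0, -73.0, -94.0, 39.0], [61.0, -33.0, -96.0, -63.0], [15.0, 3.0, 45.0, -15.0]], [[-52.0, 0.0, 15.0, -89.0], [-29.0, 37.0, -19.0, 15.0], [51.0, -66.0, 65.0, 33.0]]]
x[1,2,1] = 15.0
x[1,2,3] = -37.0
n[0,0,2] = -94.0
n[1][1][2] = -19.0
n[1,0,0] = -52.0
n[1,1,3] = 15.0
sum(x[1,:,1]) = -12.0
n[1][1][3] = 15.0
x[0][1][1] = -45.0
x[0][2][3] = 18.0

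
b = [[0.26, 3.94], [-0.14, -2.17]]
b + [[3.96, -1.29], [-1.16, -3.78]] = [[4.22, 2.65], [-1.3, -5.95]]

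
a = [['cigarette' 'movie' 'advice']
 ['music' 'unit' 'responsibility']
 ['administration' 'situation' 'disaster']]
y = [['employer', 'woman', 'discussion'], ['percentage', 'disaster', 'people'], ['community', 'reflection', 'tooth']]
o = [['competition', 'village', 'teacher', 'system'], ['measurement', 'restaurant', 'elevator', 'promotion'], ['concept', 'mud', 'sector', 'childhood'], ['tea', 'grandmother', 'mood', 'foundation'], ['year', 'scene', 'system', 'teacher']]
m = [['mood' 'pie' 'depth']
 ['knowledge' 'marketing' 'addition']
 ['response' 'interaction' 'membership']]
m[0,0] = 'mood'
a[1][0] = 'music'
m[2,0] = 'response'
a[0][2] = 'advice'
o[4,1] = 'scene'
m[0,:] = ['mood', 'pie', 'depth']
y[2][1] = 'reflection'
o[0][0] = 'competition'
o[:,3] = ['system', 'promotion', 'childhood', 'foundation', 'teacher']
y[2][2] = 'tooth'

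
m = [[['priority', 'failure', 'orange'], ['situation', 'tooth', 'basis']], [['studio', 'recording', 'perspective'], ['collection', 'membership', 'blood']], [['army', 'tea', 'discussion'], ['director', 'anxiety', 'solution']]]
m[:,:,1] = [['failure', 'tooth'], ['recording', 'membership'], ['tea', 'anxiety']]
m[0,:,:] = [['priority', 'failure', 'orange'], ['situation', 'tooth', 'basis']]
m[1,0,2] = 'perspective'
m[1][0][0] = 'studio'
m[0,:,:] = [['priority', 'failure', 'orange'], ['situation', 'tooth', 'basis']]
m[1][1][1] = 'membership'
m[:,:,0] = [['priority', 'situation'], ['studio', 'collection'], ['army', 'director']]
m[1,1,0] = 'collection'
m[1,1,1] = 'membership'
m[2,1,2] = 'solution'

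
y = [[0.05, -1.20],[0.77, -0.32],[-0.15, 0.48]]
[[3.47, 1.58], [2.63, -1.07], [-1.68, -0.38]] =y @[[2.25, -1.97], [-2.80, -1.40]]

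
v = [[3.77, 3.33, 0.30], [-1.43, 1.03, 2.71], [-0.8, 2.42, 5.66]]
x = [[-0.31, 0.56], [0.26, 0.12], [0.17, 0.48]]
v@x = [[-0.25, 2.65], [1.17, 0.62], [1.84, 2.56]]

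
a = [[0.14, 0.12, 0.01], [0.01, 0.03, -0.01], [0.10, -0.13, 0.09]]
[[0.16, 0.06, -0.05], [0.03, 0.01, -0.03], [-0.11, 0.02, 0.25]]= a@[[0.24,0.74,0.68],[1.07,-0.25,-1.20],[0.05,-0.98,0.33]]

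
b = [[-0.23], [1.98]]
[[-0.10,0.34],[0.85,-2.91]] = b @ [[0.43, -1.47]]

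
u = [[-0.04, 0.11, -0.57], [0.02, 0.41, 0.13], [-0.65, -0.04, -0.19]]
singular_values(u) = [0.74, 0.51, 0.42]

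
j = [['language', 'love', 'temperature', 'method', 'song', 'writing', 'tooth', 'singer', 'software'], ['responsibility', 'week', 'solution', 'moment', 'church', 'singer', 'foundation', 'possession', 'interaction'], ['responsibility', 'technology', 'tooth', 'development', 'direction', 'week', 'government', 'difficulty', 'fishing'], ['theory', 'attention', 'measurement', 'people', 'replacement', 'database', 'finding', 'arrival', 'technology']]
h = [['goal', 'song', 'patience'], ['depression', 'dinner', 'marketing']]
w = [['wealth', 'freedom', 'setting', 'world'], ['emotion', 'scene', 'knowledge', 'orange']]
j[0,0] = 'language'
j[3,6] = 'finding'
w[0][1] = 'freedom'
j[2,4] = 'direction'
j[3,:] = ['theory', 'attention', 'measurement', 'people', 'replacement', 'database', 'finding', 'arrival', 'technology']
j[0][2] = 'temperature'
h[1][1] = 'dinner'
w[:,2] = ['setting', 'knowledge']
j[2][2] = 'tooth'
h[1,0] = 'depression'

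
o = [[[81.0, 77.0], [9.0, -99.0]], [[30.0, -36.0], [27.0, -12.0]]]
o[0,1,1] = -99.0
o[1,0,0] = 30.0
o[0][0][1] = 77.0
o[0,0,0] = 81.0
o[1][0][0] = 30.0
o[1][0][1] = -36.0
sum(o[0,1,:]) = -90.0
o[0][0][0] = 81.0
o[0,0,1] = 77.0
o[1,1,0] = 27.0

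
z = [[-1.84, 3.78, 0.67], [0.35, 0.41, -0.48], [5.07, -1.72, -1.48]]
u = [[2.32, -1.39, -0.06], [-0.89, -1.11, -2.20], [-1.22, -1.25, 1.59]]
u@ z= [[-5.06, 8.3, 2.31],[-9.9, -0.04, 3.19],[9.87, -7.86, -2.57]]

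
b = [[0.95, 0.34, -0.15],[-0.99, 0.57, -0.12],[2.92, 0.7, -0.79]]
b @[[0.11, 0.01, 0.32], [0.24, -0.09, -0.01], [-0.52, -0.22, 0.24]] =[[0.26, 0.01, 0.26], [0.09, -0.03, -0.35], [0.9, 0.14, 0.74]]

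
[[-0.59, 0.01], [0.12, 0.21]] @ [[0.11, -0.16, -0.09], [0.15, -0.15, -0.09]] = [[-0.06,  0.09,  0.05],  [0.04,  -0.05,  -0.03]]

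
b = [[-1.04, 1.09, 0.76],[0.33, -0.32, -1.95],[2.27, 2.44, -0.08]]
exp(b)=[[0.38,0.58,-0.31],[-0.92,-0.93,-0.66],[0.65,1.43,-0.54]]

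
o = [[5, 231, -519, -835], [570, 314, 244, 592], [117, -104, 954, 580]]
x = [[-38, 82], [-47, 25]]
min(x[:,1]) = 25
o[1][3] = 592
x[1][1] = 25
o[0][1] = 231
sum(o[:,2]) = 679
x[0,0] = -38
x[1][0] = -47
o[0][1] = 231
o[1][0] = 570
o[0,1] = 231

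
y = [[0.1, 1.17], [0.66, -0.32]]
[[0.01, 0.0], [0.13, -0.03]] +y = [[0.11, 1.17],  [0.79, -0.35]]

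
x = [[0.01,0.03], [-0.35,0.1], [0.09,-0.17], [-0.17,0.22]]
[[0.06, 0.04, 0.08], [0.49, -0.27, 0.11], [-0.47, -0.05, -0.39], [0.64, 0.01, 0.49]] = x@[[-0.71, 1.00, 0.41], [2.38, 0.84, 2.54]]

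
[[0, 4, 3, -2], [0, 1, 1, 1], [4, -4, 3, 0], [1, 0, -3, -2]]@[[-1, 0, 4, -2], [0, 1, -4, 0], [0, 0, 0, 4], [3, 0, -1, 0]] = [[-6, 4, -14, 12], [3, 1, -5, 4], [-4, -4, 32, 4], [-7, 0, 6, -14]]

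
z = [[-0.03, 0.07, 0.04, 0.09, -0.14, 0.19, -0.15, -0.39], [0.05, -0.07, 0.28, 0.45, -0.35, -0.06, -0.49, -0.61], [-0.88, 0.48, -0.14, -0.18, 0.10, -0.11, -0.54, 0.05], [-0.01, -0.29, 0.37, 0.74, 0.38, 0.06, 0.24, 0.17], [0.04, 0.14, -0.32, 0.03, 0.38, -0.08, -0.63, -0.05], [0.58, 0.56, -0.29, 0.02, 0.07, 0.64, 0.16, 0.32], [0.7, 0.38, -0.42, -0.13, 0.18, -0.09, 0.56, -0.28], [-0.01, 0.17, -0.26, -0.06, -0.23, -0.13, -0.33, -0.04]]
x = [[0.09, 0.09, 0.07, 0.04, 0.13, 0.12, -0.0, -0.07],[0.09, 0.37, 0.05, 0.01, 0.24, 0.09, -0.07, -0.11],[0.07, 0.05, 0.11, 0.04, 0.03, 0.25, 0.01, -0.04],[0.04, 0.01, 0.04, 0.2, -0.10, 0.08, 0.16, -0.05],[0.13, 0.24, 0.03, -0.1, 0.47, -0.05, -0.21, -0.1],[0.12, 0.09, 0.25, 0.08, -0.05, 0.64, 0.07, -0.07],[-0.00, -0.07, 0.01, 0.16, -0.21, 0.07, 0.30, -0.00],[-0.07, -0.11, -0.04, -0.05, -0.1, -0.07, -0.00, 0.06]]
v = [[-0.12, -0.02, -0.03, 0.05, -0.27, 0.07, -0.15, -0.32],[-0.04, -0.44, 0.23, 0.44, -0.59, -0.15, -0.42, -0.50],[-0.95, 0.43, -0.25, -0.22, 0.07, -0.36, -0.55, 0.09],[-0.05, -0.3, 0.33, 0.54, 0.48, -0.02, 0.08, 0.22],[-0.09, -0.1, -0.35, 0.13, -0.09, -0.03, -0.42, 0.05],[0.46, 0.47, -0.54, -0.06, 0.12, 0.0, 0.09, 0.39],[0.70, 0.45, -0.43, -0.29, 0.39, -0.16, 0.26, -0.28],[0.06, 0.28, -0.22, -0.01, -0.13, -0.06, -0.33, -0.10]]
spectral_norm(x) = 0.86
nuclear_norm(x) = 2.25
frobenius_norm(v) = 2.59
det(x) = -0.00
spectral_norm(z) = 1.63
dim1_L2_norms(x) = [0.24, 0.48, 0.29, 0.3, 0.6, 0.72, 0.41, 0.2]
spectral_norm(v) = 1.65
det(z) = -0.02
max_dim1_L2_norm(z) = 1.17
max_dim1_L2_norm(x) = 0.72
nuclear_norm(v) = 5.92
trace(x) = 2.24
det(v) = 0.01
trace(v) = -0.20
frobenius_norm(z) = 2.67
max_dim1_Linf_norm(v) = 0.95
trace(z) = 2.04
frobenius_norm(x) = 1.24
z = x + v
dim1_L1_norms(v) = [1.03, 2.81, 2.92, 2.02, 1.26, 2.13, 2.96, 1.19]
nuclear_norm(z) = 6.49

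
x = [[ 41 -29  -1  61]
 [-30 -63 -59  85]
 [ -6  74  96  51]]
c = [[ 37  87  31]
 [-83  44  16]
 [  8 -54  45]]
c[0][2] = 31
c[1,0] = -83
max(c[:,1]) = 87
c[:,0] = [37, -83, 8]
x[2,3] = 51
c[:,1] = [87, 44, -54]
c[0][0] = 37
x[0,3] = 61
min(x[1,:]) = -63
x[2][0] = -6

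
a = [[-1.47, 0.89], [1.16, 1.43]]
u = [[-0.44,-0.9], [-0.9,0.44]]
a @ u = [[-0.15,1.71],[-1.8,-0.41]]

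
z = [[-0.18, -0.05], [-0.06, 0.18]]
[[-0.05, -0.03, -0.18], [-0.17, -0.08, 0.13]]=z @[[0.50,  0.26,  0.71], [-0.79,  -0.33,  0.96]]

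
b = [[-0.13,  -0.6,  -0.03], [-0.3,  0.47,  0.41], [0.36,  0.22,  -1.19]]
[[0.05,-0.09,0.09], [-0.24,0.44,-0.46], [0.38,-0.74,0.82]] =b @ [[0.23, -0.4, 0.36], [-0.12, 0.21, -0.20], [-0.27, 0.54, -0.62]]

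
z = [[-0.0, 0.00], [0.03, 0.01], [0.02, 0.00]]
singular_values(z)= [0.04, 0.01]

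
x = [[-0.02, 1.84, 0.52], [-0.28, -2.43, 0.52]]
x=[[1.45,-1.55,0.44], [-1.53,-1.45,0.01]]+[[-1.47, 3.39, 0.08], [1.25, -0.98, 0.51]]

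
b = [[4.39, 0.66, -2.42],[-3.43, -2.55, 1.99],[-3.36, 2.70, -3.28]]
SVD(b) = [[-0.74, -0.01, 0.68], [0.66, -0.23, 0.72], [0.15, 0.97, 0.17]] @ diag([6.7734380293497525, 5.45949164200545, 1.2017022399210182]) @ [[-0.89,-0.26,0.38], [-0.46,0.59,-0.67], [-0.05,-0.77,-0.64]]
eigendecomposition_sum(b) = [[4.61,-0.06,-1.30], [-2.65,0.03,0.75], [-2.61,0.03,0.74]] + [[-0.23, -0.33, -0.06], [-0.77, -1.13, -0.22], [-0.77, -1.13, -0.22]] + [[0.01, 1.05, -1.05],[-0.01, -1.46, 1.46],[0.03, 3.79, -3.8]]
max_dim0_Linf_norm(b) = 4.39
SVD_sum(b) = [[4.42, 1.30, -1.92], [-3.96, -1.17, 1.72], [-0.89, -0.26, 0.39]] + [[0.01, -0.02, 0.02], [0.57, -0.72, 0.82], [-2.46, 3.12, -3.54]] + [[-0.04, -0.62, -0.52], [-0.05, -0.66, -0.55], [-0.01, -0.16, -0.13]]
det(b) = 44.44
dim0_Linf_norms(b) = [4.39, 2.7, 3.28]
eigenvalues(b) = [5.38, -1.57, -5.25]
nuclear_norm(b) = 13.43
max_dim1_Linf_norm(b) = 4.39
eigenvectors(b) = [[0.78,-0.20,0.25], [-0.45,-0.69,-0.35], [-0.44,-0.69,0.90]]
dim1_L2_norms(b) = [5.06, 4.71, 5.42]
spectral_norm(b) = 6.77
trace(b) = -1.44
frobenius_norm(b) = 8.78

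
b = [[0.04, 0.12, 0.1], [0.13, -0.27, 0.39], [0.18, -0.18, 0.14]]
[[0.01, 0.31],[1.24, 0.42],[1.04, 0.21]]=b@[[3.41, 1.12], [-1.73, 1.04], [0.85, 1.43]]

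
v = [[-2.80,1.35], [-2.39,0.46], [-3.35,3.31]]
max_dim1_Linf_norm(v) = 3.35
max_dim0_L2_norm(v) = 4.98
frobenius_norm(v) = 6.15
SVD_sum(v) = [[-2.52, 1.75], [-1.82, 1.27], [-3.81, 2.65]] + [[-0.28, -0.4], [-0.57, -0.81], [0.46, 0.66]]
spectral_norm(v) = 5.99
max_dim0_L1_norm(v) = 8.54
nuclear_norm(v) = 7.36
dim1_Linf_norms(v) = [2.8, 2.39, 3.35]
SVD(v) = [[-0.51,-0.36], [-0.37,-0.72], [-0.77,0.59]] @ diag([5.99188921813268, 1.3645745115695735]) @ [[0.82, -0.57], [0.57, 0.82]]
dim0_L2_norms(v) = [4.98, 3.6]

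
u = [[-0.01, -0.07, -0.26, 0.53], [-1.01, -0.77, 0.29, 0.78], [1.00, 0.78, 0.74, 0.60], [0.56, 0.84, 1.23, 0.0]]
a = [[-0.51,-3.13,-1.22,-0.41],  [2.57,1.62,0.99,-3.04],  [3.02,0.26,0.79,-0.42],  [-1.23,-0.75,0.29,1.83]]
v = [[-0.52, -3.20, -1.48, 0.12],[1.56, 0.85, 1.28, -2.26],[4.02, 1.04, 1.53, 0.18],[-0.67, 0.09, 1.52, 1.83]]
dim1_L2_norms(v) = [3.57, 3.15, 4.43, 2.47]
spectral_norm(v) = 5.47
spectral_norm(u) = 2.29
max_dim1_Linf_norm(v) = 4.02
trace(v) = 3.69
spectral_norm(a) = 5.74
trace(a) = 3.73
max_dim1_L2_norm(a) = 4.41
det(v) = -58.90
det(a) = -19.80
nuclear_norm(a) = 11.37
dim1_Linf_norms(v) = [3.2, 2.26, 4.02, 1.83]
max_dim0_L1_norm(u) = 2.58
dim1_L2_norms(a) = [3.42, 4.41, 3.16, 2.35]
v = u + a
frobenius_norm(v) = 6.95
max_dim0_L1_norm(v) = 6.77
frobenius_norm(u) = 2.78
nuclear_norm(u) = 4.55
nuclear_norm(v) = 12.54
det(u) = -0.27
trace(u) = -0.04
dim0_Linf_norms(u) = [1.01, 0.84, 1.23, 0.78]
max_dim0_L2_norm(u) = 1.53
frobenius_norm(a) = 6.83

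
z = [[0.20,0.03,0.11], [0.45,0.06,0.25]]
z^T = [[0.20,0.45], [0.03,0.06], [0.11,0.25]]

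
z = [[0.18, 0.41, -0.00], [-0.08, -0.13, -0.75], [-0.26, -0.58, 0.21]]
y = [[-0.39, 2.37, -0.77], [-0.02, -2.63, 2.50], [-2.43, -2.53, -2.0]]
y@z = [[-0.06, -0.02, -1.94], [-0.44, -1.12, 2.5], [0.29, 0.49, 1.48]]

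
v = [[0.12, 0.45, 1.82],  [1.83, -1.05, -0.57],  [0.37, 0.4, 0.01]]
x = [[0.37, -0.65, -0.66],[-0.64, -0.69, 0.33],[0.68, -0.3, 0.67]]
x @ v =[[-1.39, 0.59, 1.04], [-1.22, 0.57, -0.77], [-0.22, 0.89, 1.42]]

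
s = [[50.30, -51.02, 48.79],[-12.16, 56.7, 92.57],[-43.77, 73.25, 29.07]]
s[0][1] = -51.02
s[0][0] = 50.3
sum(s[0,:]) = 48.06999999999999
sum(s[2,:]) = 58.55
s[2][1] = 73.25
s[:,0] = [50.3, -12.16, -43.77]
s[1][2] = 92.57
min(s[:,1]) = -51.02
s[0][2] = 48.79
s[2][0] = -43.77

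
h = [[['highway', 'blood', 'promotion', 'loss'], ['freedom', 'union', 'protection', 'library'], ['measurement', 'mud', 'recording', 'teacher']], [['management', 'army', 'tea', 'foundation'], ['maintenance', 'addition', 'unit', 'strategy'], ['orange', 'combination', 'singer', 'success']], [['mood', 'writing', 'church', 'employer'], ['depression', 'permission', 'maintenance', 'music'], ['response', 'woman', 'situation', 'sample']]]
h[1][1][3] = 'strategy'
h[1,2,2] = 'singer'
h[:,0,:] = [['highway', 'blood', 'promotion', 'loss'], ['management', 'army', 'tea', 'foundation'], ['mood', 'writing', 'church', 'employer']]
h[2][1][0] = 'depression'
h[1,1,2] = 'unit'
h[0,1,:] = ['freedom', 'union', 'protection', 'library']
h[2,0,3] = 'employer'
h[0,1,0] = 'freedom'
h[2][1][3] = 'music'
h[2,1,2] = 'maintenance'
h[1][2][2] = 'singer'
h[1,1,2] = 'unit'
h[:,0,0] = ['highway', 'management', 'mood']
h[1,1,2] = 'unit'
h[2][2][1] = 'woman'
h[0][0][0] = 'highway'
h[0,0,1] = 'blood'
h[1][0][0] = 'management'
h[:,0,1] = ['blood', 'army', 'writing']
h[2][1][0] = 'depression'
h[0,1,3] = 'library'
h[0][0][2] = 'promotion'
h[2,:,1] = ['writing', 'permission', 'woman']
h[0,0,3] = 'loss'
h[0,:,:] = [['highway', 'blood', 'promotion', 'loss'], ['freedom', 'union', 'protection', 'library'], ['measurement', 'mud', 'recording', 'teacher']]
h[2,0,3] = 'employer'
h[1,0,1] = 'army'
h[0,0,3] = 'loss'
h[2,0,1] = 'writing'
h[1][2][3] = 'success'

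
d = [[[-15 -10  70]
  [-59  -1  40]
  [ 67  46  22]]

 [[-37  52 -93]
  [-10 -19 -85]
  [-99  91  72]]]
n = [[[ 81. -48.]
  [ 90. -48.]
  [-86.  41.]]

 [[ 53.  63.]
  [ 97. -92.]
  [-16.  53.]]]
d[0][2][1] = 46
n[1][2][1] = 53.0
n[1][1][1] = -92.0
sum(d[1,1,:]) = -114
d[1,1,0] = -10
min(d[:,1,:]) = -85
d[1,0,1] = 52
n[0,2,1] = 41.0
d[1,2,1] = 91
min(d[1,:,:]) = -99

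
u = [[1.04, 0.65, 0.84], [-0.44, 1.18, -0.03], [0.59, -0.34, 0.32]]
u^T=[[1.04, -0.44, 0.59], [0.65, 1.18, -0.34], [0.84, -0.03, 0.32]]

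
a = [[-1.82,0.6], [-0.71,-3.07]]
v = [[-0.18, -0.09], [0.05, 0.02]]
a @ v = [[0.36,0.18], [-0.03,0.00]]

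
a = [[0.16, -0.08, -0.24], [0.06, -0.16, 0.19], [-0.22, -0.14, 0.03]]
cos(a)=[[0.96, -0.02, 0.03], [0.02, 1.00, 0.02], [0.02, -0.02, 0.99]]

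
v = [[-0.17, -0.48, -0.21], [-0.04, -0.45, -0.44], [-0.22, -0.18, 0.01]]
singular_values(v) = [0.84, 0.28, 0.06]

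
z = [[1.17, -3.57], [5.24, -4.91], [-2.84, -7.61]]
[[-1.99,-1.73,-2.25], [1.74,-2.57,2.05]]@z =[[-5.0, 32.72],[-17.25, -9.19]]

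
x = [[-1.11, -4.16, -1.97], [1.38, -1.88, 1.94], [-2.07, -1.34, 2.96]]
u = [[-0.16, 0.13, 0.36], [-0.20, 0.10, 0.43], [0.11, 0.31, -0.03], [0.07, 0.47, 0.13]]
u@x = [[-0.39, -0.06, 1.63], [-0.53, 0.07, 1.86], [0.37, -1.00, 0.30], [0.3, -1.35, 1.16]]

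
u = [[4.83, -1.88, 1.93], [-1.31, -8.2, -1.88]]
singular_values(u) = [8.56, 5.47]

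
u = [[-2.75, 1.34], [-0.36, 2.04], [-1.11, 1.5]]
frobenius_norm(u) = 4.14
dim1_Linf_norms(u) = [2.75, 2.04, 1.5]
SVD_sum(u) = [[-2.12,2.00],[-1.21,1.14],[-1.34,1.26]] + [[-0.63, -0.66],[0.85, 0.90],[0.23, 0.24]]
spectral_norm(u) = 3.83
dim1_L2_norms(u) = [3.06, 2.07, 1.87]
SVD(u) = [[-0.76, 0.58],  [-0.43, -0.79],  [-0.48, -0.21]] @ diag([3.828923147553643, 1.5718611675742553]) @ [[0.73,-0.69], [-0.69,-0.73]]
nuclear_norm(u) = 5.40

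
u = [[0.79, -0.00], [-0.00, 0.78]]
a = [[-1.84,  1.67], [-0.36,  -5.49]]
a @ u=[[-1.45,1.3], [-0.28,-4.28]]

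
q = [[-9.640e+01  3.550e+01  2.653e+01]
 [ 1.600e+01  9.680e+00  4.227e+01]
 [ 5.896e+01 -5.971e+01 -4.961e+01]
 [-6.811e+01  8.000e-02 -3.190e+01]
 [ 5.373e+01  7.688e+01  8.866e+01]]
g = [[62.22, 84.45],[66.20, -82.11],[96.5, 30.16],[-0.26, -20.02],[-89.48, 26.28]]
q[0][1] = 35.5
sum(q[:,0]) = -35.820000000000014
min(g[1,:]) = -82.11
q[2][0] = 58.96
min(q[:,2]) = -49.61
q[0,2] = 26.53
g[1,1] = -82.11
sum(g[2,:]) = 126.66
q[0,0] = -96.4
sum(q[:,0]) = -35.820000000000014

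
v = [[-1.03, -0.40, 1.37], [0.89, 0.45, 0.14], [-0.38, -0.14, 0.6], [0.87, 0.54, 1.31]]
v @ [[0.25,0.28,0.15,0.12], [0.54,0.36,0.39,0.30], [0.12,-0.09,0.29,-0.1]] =[[-0.31, -0.56, 0.09, -0.38], [0.48, 0.40, 0.35, 0.23], [-0.1, -0.21, 0.06, -0.15], [0.67, 0.32, 0.72, 0.14]]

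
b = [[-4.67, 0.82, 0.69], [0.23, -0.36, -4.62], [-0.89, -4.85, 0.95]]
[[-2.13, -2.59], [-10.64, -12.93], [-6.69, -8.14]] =b @ [[1.07, 1.3], [1.62, 1.97], [2.23, 2.71]]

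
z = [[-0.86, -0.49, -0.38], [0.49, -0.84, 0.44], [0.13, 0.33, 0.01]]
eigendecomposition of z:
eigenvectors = [[0.70+0.00j, (0.7-0j), -0.48+0.00j], [0.16-0.64j, (0.16+0.64j), (0.17+0j)], [(-0.23+0.15j), -0.23-0.15j, (0.86+0j)]]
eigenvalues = [(-0.85+0.37j), (-0.85-0.37j), 0j]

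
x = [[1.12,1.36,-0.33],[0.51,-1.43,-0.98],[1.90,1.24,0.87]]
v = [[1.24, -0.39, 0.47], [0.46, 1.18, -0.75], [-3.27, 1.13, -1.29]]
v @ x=[[2.08,2.83,0.38], [-0.31,-1.99,-1.96], [-5.54,-7.66,-1.15]]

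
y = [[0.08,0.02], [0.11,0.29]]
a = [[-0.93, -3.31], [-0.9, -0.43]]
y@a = [[-0.09, -0.27], [-0.36, -0.49]]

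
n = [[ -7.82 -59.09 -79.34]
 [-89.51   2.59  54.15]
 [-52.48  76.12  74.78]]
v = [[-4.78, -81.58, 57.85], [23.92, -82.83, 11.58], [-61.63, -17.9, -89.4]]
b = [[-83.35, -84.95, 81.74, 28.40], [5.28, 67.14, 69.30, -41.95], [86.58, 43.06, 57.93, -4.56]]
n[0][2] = -79.34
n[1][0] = -89.51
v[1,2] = 11.58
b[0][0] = -83.35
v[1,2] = 11.58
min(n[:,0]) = -89.51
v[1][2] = 11.58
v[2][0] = -61.63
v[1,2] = 11.58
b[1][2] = 69.3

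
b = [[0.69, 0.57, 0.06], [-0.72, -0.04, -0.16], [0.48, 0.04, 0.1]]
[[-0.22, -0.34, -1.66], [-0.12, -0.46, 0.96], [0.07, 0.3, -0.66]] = b@[[0.01, 1.26, -1.52], [-0.49, -1.87, -1.2], [0.85, -2.33, 1.15]]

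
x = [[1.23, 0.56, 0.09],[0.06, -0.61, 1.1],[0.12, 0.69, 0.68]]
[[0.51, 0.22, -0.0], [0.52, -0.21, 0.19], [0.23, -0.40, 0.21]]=x @ [[0.44, 0.33, -0.06], [-0.12, -0.28, 0.09], [0.38, -0.36, 0.23]]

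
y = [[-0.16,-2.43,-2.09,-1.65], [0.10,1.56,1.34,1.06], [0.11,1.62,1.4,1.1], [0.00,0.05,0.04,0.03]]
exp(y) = [[0.11,  -13.68,  -11.78,  -9.28], [0.57,  9.79,  7.56,  5.96], [0.60,  9.13,  8.86,  6.19], [0.02,  0.29,  0.24,  1.19]]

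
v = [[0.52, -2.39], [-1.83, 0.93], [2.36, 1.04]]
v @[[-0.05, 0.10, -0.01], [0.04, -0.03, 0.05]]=[[-0.12,0.12,-0.12], [0.13,-0.21,0.06], [-0.08,0.20,0.03]]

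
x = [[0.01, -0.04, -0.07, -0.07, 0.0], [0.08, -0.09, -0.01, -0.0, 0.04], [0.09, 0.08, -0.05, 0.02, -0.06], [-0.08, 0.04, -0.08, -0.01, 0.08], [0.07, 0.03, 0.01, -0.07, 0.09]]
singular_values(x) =[0.16, 0.16, 0.14, 0.1, 0.06]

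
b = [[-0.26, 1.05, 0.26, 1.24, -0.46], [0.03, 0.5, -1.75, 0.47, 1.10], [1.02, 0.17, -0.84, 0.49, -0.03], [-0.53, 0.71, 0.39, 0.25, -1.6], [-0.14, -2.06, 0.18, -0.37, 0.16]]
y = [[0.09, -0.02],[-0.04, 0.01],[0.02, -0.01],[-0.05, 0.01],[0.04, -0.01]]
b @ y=[[-0.14, 0.03],[-0.03, 0.02],[0.04, -0.01],[-0.14, 0.03],[0.10, -0.02]]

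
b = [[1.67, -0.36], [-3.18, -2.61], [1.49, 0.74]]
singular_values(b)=[4.57, 1.31]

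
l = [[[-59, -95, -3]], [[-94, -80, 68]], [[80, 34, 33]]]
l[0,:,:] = [[-59, -95, -3]]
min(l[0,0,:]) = -95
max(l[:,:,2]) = 68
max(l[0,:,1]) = -95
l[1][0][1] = -80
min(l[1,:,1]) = -80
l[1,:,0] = [-94]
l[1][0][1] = -80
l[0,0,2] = -3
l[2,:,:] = [[80, 34, 33]]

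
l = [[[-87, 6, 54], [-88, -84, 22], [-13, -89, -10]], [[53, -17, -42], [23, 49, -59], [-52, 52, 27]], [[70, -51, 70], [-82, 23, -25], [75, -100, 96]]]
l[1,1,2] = -59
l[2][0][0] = 70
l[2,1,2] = -25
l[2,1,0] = -82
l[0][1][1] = -84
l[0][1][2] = 22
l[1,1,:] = [23, 49, -59]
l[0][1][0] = -88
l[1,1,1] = 49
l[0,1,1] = -84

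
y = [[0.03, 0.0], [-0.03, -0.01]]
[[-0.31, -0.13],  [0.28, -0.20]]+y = [[-0.28, -0.13], [0.25, -0.21]]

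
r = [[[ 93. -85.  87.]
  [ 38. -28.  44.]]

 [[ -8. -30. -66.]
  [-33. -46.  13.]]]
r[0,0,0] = 93.0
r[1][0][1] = -30.0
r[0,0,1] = -85.0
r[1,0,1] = -30.0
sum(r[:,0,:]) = -9.0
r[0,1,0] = 38.0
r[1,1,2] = 13.0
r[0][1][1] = -28.0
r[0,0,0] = 93.0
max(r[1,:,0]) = -8.0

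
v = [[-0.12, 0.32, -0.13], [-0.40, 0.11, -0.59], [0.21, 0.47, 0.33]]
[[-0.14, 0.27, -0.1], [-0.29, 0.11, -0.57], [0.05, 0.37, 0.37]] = v @ [[0.28, -0.21, 0.27],[-0.21, 0.81, 0.10],[0.27, 0.1, 0.80]]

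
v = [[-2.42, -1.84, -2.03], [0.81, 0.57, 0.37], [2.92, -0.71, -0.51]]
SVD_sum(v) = [[-3.02,-1.04,-1.21], [0.90,0.31,0.36], [1.93,0.66,0.77]] + [[0.60,-0.83,-0.79], [-0.10,0.14,0.13], [0.99,-1.37,-1.29]] + [[0.00, 0.03, -0.03],[0.01, 0.12, -0.12],[-0.0, -0.01, 0.01]]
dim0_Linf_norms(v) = [2.92, 1.84, 2.03]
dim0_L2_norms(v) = [3.88, 2.05, 2.13]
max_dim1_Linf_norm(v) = 2.92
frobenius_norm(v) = 4.88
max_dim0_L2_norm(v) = 3.88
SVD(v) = [[-0.82, 0.52, 0.25], [0.24, -0.09, 0.97], [0.52, 0.85, -0.06]] @ diag([4.184098809253388, 2.496559584992074, 0.17862640619057918]) @ [[0.88,0.3,0.35], [0.46,-0.64,-0.61], [0.04,0.7,-0.71]]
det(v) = 1.87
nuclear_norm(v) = 6.86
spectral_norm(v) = 4.18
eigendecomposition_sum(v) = [[(-1.21+0.95j), (-0.92-0.49j), (-1.01-0.53j)], [0.38-0.11j, 0.17+0.21j, (0.19+0.22j)], [1.48+1.06j, -0.25+1.21j, -0.26+1.33j]] + [[(-1.21-0.95j), -0.92+0.49j, -1.01+0.53j], [(0.38+0.11j), 0.17-0.21j, 0.19-0.22j], [1.48-1.06j, (-0.25-1.21j), -0.26-1.33j]] + [[0.00-0.00j, 0j, (-0-0j)], [(0.05-0j), 0.22+0.00j, (-0.02-0j)], [(-0.04+0j), -0.20-0.00j, (0.02+0j)]]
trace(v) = -2.36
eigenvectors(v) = [[(-0.18+0.61j), -0.18-0.61j, (-0.01+0j)], [(0.1-0.13j), 0.10+0.13j, (-0.74+0j)], [(0.75+0j), (0.75-0j), (0.68+0j)]]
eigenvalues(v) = [(-1.3+2.48j), (-1.3-2.48j), (0.24+0j)]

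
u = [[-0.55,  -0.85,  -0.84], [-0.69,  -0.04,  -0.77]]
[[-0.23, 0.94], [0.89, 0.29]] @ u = [[-0.52, 0.16, -0.53], [-0.69, -0.77, -0.97]]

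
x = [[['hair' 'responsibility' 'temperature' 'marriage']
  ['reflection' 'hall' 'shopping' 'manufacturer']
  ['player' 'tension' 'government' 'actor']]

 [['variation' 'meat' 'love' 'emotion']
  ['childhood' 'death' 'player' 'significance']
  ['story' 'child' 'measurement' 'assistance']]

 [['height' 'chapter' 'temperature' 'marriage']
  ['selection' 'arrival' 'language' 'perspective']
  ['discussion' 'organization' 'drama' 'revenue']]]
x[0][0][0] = 'hair'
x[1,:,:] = [['variation', 'meat', 'love', 'emotion'], ['childhood', 'death', 'player', 'significance'], ['story', 'child', 'measurement', 'assistance']]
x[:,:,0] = [['hair', 'reflection', 'player'], ['variation', 'childhood', 'story'], ['height', 'selection', 'discussion']]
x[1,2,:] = ['story', 'child', 'measurement', 'assistance']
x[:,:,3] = [['marriage', 'manufacturer', 'actor'], ['emotion', 'significance', 'assistance'], ['marriage', 'perspective', 'revenue']]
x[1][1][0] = 'childhood'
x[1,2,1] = 'child'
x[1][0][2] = 'love'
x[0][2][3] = 'actor'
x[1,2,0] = 'story'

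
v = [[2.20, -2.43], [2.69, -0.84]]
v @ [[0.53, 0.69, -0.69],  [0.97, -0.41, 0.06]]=[[-1.19, 2.51, -1.66], [0.61, 2.2, -1.91]]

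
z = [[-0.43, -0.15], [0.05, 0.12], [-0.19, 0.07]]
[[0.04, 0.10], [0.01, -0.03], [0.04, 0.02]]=z @[[-0.14,-0.17], [0.15,-0.19]]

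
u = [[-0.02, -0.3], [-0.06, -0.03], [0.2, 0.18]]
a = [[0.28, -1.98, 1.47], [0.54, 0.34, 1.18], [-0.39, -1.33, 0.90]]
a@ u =[[0.41, 0.24], [0.20, 0.04], [0.27, 0.32]]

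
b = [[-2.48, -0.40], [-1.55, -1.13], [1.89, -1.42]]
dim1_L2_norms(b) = [2.51, 1.92, 2.36]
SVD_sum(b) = [[-2.48, -0.02], [-1.56, -0.01], [1.88, 0.01]] + [[0.0, -0.38], [0.01, -1.12], [0.01, -1.43]]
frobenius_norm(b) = 3.95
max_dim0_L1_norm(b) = 5.92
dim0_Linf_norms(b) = [2.48, 1.42]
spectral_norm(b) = 3.48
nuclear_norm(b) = 5.34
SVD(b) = [[-0.71,  -0.21],[-0.45,  -0.6],[0.54,  -0.77]] @ diag([3.4821560825124287, 1.8581950965982266]) @ [[1.00, 0.01], [-0.01, 1.0]]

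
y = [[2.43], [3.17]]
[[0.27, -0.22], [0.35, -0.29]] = y@[[0.11, -0.09]]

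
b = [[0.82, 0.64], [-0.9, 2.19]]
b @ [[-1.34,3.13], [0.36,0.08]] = [[-0.87, 2.62], [1.99, -2.64]]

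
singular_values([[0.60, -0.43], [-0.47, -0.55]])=[0.76, 0.7]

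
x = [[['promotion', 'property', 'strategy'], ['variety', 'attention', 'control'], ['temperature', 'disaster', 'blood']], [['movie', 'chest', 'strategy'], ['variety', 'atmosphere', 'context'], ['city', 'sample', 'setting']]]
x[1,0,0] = 'movie'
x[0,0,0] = 'promotion'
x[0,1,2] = 'control'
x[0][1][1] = 'attention'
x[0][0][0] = 'promotion'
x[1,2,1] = 'sample'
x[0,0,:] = ['promotion', 'property', 'strategy']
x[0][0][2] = 'strategy'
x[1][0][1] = 'chest'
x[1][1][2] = 'context'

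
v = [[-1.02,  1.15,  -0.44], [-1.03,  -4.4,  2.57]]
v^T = [[-1.02,-1.03], [1.15,-4.40], [-0.44,2.57]]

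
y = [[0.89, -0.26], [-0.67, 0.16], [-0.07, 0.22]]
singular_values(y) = [1.16, 0.19]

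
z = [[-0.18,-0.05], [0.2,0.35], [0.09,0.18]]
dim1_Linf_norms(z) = [0.18, 0.35, 0.18]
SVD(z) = [[-0.30,-0.95], [0.85,-0.23], [0.42,-0.20]] @ diag([0.4707669563720286, 0.12758711842586815]) @ [[0.56, 0.83], [0.83, -0.56]]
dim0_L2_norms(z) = [0.28, 0.4]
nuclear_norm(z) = 0.60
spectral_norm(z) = 0.47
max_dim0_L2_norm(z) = 0.4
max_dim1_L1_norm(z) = 0.55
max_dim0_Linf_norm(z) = 0.35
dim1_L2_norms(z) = [0.19, 0.4, 0.2]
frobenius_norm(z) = 0.49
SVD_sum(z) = [[-0.08, -0.12], [0.22, 0.33], [0.11, 0.17]] + [[-0.1, 0.07], [-0.02, 0.02], [-0.02, 0.01]]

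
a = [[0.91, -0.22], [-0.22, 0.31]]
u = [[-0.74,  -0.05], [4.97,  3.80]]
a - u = [[1.65, -0.17], [-5.19, -3.49]]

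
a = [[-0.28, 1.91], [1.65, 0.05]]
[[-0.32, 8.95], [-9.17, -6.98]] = a@[[-5.53,-4.35], [-0.98,4.05]]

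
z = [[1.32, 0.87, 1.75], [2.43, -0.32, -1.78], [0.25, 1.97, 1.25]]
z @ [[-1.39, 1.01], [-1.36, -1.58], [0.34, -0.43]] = [[-2.42, -0.79], [-3.55, 3.73], [-2.60, -3.4]]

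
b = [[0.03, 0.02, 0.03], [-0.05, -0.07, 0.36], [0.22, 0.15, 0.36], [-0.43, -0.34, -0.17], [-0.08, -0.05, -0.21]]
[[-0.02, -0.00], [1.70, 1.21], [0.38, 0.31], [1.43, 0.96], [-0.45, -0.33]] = b @ [[-1.29, 1.24], [-4.42, -5.62], [3.69, 2.45]]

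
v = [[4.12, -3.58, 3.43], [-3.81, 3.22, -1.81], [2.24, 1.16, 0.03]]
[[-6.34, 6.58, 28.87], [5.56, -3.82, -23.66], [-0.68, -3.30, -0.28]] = v @ [[-0.71, -0.83, 1.91],[0.79, -1.28, -3.98],[-0.17, 1.58, 1.97]]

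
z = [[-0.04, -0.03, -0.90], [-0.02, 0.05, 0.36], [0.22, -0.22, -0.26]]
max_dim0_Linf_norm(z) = 0.9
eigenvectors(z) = [[0.82+0.00j, (0.82-0j), (0.67+0j)],[(-0.3+0.08j), (-0.3-0.08j), 0.74+0.00j],[(0.09-0.47j), (0.09+0.47j), (-0.06+0j)]]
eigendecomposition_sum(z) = [[(-0.02+0.2j), (-0.02-0.19j), -0.45-0.14j],[-0.01-0.08j, 0.02+0.07j, (0.18+0.01j)],[(0.11+0.03j), -0.11-0.01j, -0.13+0.24j]] + [[-0.02-0.20j, -0.02+0.19j, (-0.45+0.14j)],[(-0.01+0.08j), (0.02-0.07j), (0.18-0.01j)],[0.11-0.03j, -0.11+0.01j, -0.13-0.24j]] + [[0.00-0.00j, 0.00-0.00j, 0j], [0.00-0.00j, -0j, 0j], [-0.00+0.00j, -0.00+0.00j, (-0-0j)]]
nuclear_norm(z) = 1.31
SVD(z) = [[0.89,0.32,0.33], [-0.36,0.04,0.93], [0.29,-0.95,0.16]] @ diag([1.009533589684498, 0.30038214739037655, 0.0035350852716447005]) @ [[0.03, -0.11, -0.99], [-0.74, 0.67, -0.1], [0.67, 0.74, -0.06]]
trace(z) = -0.25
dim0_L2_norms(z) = [0.22, 0.23, 1.0]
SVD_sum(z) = [[0.03,-0.1,-0.89], [-0.01,0.04,0.36], [0.01,-0.03,-0.29]] + [[-0.07, 0.06, -0.01], [-0.01, 0.01, -0.00], [0.21, -0.19, 0.03]] + [[0.00, 0.0, -0.0], [0.0, 0.0, -0.00], [0.0, 0.00, -0.0]]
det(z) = 0.00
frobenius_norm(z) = 1.05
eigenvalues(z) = [(-0.13+0.51j), (-0.13-0.51j), 0j]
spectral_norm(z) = 1.01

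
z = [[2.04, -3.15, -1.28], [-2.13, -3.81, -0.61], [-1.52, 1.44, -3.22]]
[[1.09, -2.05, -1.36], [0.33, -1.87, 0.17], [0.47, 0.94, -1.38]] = z @ [[0.16, -0.13, -0.28], [-0.13, 0.56, 0.02], [-0.28, 0.02, 0.57]]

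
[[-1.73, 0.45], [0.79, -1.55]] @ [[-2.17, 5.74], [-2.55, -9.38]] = [[2.61, -14.15], [2.24, 19.07]]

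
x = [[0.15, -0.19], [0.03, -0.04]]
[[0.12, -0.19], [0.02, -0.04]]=x @[[0.45, -0.25],  [-0.25, 0.78]]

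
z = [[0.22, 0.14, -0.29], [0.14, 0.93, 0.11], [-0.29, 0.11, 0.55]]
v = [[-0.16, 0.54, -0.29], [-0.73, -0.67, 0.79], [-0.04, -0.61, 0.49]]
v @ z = [[0.12, 0.45, -0.05],  [-0.48, -0.64, 0.57],  [-0.24, -0.52, 0.21]]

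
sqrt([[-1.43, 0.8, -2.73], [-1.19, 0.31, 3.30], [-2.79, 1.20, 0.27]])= [[(0.29+0.98j),(-0.08-0.49j),-0.41+1.05j], [-1.02-0.33j,(0.4+0.16j),(1.48-0.35j)], [-0.75+0.76j,0.26-0.38j,(1.08+0.82j)]]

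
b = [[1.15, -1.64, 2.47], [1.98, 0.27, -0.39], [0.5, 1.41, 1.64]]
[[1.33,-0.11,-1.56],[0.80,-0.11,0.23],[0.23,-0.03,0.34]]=b @ [[0.47,-0.06,-0.01], [-0.21,0.01,0.55], [0.18,-0.01,-0.26]]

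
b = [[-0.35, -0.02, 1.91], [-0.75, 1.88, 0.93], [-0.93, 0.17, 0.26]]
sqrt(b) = [[0.6, -0.05, 1.23],  [-0.23, 1.36, 0.52],  [-0.58, 0.06, 0.97]]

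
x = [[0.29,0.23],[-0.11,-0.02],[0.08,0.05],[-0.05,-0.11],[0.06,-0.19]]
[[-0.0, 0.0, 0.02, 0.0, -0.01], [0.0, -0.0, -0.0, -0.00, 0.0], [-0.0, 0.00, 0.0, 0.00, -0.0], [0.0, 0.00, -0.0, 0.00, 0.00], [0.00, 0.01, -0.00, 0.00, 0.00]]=x@ [[0.0, 0.04, 0.03, 0.02, -0.01], [-0.01, -0.03, 0.03, -0.01, -0.02]]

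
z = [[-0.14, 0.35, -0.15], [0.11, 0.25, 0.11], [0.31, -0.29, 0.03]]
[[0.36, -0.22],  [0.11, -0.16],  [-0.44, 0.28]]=z @[[-0.72, 0.33],[0.75, -0.63],[-0.01, -0.33]]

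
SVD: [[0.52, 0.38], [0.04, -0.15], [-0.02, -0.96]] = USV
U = [[0.46, 0.88], [-0.13, 0.16], [-0.88, 0.44]]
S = [1.07, 0.47]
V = [[0.24, 0.97],  [0.97, -0.24]]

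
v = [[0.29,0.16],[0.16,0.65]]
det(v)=0.163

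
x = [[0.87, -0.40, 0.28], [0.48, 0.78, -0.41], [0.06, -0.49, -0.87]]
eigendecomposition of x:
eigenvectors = [[0.71+0.00j,  (0.71-0j),  -0.09+0.00j], [(0.01-0.68j),  0.01+0.68j,  0.25+0.00j], [0.07+0.17j,  0.07-0.17j,  (0.96+0j)]]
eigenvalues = [(0.89+0.46j), (0.89-0.46j), (-1+0j)]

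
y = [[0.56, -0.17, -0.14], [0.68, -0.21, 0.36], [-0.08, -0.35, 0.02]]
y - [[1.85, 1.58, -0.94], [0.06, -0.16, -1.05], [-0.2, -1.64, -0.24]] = [[-1.29, -1.75, 0.8],  [0.62, -0.05, 1.41],  [0.12, 1.29, 0.26]]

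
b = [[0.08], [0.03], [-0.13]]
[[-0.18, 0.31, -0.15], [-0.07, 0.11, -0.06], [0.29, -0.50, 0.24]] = b@[[-2.21, 3.82, -1.85]]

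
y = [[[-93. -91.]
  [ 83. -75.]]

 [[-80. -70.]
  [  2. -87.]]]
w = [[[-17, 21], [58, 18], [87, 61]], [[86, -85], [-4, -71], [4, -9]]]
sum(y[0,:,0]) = -10.0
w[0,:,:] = [[-17, 21], [58, 18], [87, 61]]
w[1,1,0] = -4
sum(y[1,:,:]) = -235.0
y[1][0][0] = -80.0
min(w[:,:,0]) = -17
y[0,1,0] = 83.0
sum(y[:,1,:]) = -77.0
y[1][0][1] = -70.0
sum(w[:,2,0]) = 91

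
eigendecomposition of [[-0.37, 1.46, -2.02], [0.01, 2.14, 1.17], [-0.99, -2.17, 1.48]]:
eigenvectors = [[(0.95+0j), (0.52-0.03j), 0.52+0.03j], [(-0.1+0j), -0.01+0.51j, (-0.01-0.51j)], [(0.28+0j), (-0.69+0j), -0.69-0.00j]]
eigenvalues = [(-1.12+0j), (2.18+1.57j), (2.18-1.57j)]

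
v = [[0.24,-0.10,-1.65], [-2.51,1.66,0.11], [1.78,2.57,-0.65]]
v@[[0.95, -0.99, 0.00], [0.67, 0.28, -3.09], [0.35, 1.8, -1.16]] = [[-0.42, -3.24, 2.22],  [-1.23, 3.15, -5.26],  [3.19, -2.21, -7.19]]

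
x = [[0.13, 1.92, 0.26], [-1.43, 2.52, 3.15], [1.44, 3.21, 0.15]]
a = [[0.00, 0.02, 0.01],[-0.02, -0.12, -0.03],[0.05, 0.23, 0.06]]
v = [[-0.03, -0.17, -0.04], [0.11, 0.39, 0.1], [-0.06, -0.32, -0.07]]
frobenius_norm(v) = 0.56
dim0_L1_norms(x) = [3.0, 7.65, 3.56]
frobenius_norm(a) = 0.27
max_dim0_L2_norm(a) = 0.26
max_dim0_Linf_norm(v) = 0.39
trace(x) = 2.80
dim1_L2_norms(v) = [0.18, 0.42, 0.33]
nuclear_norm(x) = 8.40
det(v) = 0.00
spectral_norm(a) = 0.27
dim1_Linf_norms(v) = [0.17, 0.39, 0.32]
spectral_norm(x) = 5.05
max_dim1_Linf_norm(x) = 3.21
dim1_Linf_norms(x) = [1.92, 3.15, 3.21]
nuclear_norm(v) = 0.59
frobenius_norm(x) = 5.87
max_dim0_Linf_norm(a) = 0.23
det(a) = 0.00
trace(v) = 0.29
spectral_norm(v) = 0.56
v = x @ a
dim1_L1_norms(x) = [2.31, 7.1, 4.8]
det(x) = 5.72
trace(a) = -0.06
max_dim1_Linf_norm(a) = 0.23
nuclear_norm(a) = 0.29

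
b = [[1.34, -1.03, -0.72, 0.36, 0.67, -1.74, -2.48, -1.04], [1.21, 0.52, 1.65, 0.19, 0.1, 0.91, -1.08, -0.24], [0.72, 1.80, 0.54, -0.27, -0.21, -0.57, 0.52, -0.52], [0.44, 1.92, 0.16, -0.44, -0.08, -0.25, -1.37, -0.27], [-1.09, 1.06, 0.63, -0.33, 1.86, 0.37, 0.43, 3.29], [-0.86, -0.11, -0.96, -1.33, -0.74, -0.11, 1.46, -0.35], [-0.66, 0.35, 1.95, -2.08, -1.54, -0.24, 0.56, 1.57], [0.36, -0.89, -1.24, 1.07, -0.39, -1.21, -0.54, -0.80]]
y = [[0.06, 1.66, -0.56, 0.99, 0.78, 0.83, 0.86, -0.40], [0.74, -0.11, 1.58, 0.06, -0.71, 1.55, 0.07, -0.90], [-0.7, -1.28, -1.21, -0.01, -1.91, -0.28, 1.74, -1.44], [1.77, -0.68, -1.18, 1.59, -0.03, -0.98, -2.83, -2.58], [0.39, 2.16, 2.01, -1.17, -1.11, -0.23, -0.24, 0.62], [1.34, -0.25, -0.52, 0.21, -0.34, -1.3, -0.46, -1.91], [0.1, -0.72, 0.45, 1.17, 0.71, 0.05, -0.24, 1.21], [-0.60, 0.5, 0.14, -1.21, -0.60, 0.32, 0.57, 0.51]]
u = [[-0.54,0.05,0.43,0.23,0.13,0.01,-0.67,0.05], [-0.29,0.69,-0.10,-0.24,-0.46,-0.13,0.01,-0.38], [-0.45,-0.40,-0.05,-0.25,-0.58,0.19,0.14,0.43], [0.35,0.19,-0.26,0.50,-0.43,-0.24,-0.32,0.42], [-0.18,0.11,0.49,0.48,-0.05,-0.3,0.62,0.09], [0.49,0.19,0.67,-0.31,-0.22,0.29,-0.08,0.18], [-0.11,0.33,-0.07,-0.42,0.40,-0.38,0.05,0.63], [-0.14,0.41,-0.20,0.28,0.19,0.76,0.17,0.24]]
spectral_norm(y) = 5.76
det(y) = 100.02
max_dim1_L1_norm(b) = 9.38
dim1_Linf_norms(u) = [0.67, 0.69, 0.58, 0.5, 0.62, 0.67, 0.63, 0.76]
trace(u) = 1.13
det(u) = 1.00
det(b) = 99.66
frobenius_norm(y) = 8.70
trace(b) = 3.47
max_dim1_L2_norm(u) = 1.0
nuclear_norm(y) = 20.47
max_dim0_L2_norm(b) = 3.94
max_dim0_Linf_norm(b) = 3.29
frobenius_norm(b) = 8.70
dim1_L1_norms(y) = [6.14, 5.72, 8.57, 11.64, 7.93, 6.33, 4.65, 4.45]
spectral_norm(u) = 1.01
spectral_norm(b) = 5.78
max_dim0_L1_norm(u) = 2.71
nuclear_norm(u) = 8.00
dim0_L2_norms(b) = [2.54, 3.21, 3.2, 2.79, 2.65, 2.43, 3.52, 3.94]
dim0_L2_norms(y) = [2.55, 3.22, 3.19, 2.79, 2.64, 2.44, 3.53, 3.93]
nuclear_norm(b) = 20.46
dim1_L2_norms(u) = [1.0, 1.0, 1.0, 1.0, 1.0, 1.0, 1.0, 1.0]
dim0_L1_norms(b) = [6.68, 7.68, 7.85, 6.07, 5.59, 5.4, 8.44, 8.08]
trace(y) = -1.81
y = u @ b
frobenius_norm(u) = 2.83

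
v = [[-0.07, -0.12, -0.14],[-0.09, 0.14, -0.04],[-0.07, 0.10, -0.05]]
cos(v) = [[0.99, 0.01, -0.01], [0.0, 0.99, -0.0], [0.00, -0.01, 1.0]]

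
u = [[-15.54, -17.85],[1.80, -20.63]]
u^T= [[-15.54, 1.8], [-17.85, -20.63]]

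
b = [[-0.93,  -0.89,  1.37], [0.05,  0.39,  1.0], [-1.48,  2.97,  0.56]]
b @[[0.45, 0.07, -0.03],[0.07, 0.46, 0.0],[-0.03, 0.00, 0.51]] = [[-0.52, -0.47, 0.73], [0.02, 0.18, 0.51], [-0.47, 1.26, 0.33]]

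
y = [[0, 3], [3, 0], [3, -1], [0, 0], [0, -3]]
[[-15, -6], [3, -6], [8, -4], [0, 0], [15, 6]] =y @ [[1, -2], [-5, -2]]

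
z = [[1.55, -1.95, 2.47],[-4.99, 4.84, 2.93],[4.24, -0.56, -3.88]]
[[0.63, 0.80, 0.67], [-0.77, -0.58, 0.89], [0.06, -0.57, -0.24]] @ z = [[-0.17, 2.27, 1.30],[5.47, -1.80, -7.05],[1.92, -2.74, -0.59]]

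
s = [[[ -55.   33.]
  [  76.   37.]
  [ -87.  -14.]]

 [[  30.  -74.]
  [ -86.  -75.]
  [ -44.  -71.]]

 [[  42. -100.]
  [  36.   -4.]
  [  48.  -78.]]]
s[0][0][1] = 33.0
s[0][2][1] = -14.0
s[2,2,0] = 48.0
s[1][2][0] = -44.0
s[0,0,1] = 33.0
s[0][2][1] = -14.0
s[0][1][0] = 76.0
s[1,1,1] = -75.0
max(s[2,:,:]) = 48.0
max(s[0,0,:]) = 33.0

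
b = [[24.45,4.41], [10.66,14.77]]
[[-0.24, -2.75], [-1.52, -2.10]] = b @ [[0.01, -0.10],[-0.11, -0.07]]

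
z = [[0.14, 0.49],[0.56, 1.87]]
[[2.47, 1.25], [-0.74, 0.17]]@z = [[1.05,3.55], [-0.01,-0.04]]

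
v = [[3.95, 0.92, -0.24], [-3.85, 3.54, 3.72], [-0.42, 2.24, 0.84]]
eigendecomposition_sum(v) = [[1.96+2.11j, 0.43-0.91j, (-0.06-1.02j)], [(-1.86+5.02j), (1.87-0.04j), (1.64-0.96j)], [-0.30+2.89j, (0.98-0.28j), 0.73-0.73j]] + [[(1.96-2.11j), (0.43+0.91j), (-0.06+1.02j)], [(-1.86-5.02j), 1.87+0.04j, (1.64+0.96j)], [(-0.3-2.89j), 0.98+0.28j, (0.73+0.73j)]] + [[(0.03-0j), 0.05+0.00j, (-0.12+0j)], [-0.12+0.00j, -0.20-0.00j, (0.43-0j)], [(0.18-0j), (0.29+0j), (-0.63+0j)]]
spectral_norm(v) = 7.05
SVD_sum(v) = [[1.72, -1.2, -1.27],  [-4.46, 3.11, 3.29],  [-1.28, 0.89, 0.95]] + [[2.19,2.23,0.85], [0.55,0.56,0.22], [1.00,1.02,0.39]] + [[0.05, -0.11, 0.17], [0.06, -0.14, 0.21], [-0.14, 0.33, -0.50]]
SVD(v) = [[-0.35, -0.89, -0.31], [0.9, -0.22, -0.37], [0.26, -0.41, 0.88]] @ diag([7.054618874956935, 3.6534419986659206, 0.6952079483760918]) @ [[-0.70, 0.49, 0.52], [-0.68, -0.69, -0.26], [-0.23, 0.53, -0.81]]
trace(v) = 8.33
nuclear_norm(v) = 11.40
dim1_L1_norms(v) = [5.11, 11.11, 3.5]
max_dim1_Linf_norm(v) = 3.95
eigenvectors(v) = [[0.19-0.38j, (0.19+0.38j), 0.15+0.00j], [0.79+0.00j, 0.79-0.00j, (-0.56+0j)], [(0.42-0.11j), 0.42+0.11j, (0.81+0j)]]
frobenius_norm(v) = 7.97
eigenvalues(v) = [(4.56+1.34j), (4.56-1.34j), (-0.79+0j)]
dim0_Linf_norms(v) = [3.95, 3.54, 3.72]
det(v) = -17.92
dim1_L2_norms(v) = [4.06, 6.42, 2.43]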